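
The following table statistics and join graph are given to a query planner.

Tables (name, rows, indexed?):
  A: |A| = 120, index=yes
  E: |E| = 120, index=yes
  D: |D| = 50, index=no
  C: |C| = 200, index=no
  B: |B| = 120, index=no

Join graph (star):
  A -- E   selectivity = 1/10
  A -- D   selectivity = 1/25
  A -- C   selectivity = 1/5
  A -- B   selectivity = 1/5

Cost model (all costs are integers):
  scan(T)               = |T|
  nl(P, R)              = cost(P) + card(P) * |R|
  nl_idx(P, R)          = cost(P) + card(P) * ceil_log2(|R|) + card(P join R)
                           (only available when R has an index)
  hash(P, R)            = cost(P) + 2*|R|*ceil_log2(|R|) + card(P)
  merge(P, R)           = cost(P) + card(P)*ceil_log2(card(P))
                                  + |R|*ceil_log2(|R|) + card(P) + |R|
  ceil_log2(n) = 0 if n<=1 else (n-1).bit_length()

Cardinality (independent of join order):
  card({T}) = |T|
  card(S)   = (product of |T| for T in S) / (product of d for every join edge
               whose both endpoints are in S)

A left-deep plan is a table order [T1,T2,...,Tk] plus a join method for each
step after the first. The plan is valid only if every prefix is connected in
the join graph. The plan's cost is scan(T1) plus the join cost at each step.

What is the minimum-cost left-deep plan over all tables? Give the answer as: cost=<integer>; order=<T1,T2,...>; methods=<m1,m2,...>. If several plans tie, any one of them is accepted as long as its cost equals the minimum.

cost=79440; order=D,A,E,B,C; methods=nl_idx,hash,hash,hash

Selinger DP (subsets sized 1..n):
  {A}: scan cost=120, card=120
  {E}: scan cost=120, card=120
  {D}: scan cost=50, card=50
  {C}: scan cost=200, card=200
  {B}: scan cost=120, card=120
  {AE}: card=1440; try (E,hash)→1920, (A,hash)→1920, (E,merge)→2040, (A,merge)→2040, (E,nl_idx)→2400, (A,nl_idx)→2400 …(+2); best=1920 via (E,hash)
  {AD}: card=240; try (A,nl_idx)→640, (D,hash)→840, (A,merge)→1360, (D,merge)→1430, (A,hash)→1780, (A,nl)→6050 …(+1); best=640 via (A,nl_idx)
  {AC}: card=4800; try (A,hash)→2080, (C,merge)→2880, (A,merge)→2960, (C,hash)→3440, (A,nl_idx)→6400, (C,nl)→24120 …(+1); best=2080 via (A,hash)
  {AB}: card=2880; try (B,hash)→1920, (A,hash)→1920, (B,merge)→2040, (A,merge)→2040, (A,nl_idx)→3840, (B,nl)→14520 …(+1); best=1920 via (B,hash)
  {ADE}: card=2880; try (E,hash)→2560, (E,merge)→3760, (D,hash)→3960, (E,nl_idx)→5200, (D,merge)→19550, (E,nl)→29440 …(+1); best=2560 via (E,hash)
  {ACE}: card=57600; try (C,hash)→6560, (E,hash)→8560, (C,merge)→21000, (E,merge)→70240, (E,nl_idx)→93280, (C,nl)→289920 …(+1); best=6560 via (C,hash)
  {ABE}: card=34560; try (B,hash)→5040, (E,hash)→6480, (B,merge)→20160, (E,merge)→40320, (E,nl_idx)→56640, (B,nl)→174720 …(+1); best=5040 via (B,hash)
  {ACD}: card=9600; try (C,hash)→4080, (C,merge)→4600, (D,hash)→7480, (C,nl)→48640, (D,merge)→69630, (D,nl)→242080; best=4080 via (C,hash)
  {ABD}: card=5760; try (B,hash)→2560, (B,merge)→3760, (D,hash)→5400, (B,nl)→29440, (D,merge)→39710, (D,nl)→145920; best=2560 via (B,hash)
  {ABC}: card=115200; try (C,hash)→8000, (B,hash)→8560, (C,merge)→41160, (B,merge)→70240, (C,nl)→577920, (B,nl)→578080; best=8000 via (C,hash)
  {ACDE}: card=115200; try (C,hash)→8640, (E,hash)→15360, (C,merge)→41800, (D,hash)→64760, (E,merge)→149040, (E,nl_idx)→186480 …(+4); best=8640 via (C,hash)
  {ABDE}: card=69120; try (B,hash)→7120, (E,hash)→10000, (D,hash)→40200, (B,merge)→40960, (E,merge)→84160, (E,nl_idx)→112000 …(+4); best=7120 via (B,hash)
  {ABCE}: card=1382400; try (C,hash)→42800, (B,hash)→65840, (E,hash)→124880, (C,merge)→594360, (B,merge)→986720, (E,merge)→2082560 …(+4); best=42800 via (C,hash)
  {ABCD}: card=230400; try (C,hash)→11520, (B,hash)→15360, (C,merge)→85000, (D,hash)→123800, (B,merge)→149040, (C,nl)→1154560 …(+3); best=11520 via (C,hash)
  {ABCDE}: card=2764800; try (C,hash)→79440, (B,hash)→125520, (E,hash)→243600, (C,merge)→1253080, (D,hash)→1425800, (B,merge)→2083200 …(+7); best=79440 via (C,hash)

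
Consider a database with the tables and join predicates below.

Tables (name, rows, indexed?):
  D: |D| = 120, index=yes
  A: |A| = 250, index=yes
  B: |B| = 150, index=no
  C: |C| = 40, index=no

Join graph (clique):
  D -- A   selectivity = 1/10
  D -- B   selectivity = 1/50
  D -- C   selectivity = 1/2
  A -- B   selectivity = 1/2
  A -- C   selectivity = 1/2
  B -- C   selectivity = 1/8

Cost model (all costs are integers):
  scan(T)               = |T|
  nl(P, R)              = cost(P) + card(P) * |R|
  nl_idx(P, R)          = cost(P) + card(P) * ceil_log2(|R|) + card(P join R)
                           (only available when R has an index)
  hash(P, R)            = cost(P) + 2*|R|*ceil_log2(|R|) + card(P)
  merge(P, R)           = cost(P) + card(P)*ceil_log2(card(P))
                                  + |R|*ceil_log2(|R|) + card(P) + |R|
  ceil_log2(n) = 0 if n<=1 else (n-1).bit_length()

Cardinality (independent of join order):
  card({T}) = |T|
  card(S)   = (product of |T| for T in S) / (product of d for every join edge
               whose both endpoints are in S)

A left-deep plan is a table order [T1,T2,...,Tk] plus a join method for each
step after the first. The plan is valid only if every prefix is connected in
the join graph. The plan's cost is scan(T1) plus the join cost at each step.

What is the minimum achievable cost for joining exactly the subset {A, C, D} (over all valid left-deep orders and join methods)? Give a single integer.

5660

Selinger DP over subsets of {A,C,D}:
  {D}: scan cost=120, card=120
  {A}: scan cost=250, card=250
  {C}: scan cost=40, card=40
  {AD}: card=3000; try (D,hash)→2180, (A,merge)→3330, (D,merge)→3460, (A,nl_idx)→4080, (A,hash)→4240, (D,nl_idx)→5000 …(+2); best=2180 via (D,hash)
  {CD}: card=2400; try (C,hash)→720, (D,merge)→1280, (C,merge)→1360, (D,hash)→1760, (D,nl_idx)→2720, (D,nl)→4840 …(+1); best=720 via (C,hash)
  {AC}: card=5000; try (C,hash)→980, (A,merge)→2570, (C,merge)→2780, (A,hash)→4080, (A,nl_idx)→5360, (A,nl)→10040 …(+1); best=980 via (C,hash)
  {ACD}: card=30000; try (C,hash)→5660, (A,hash)→7120, (D,hash)→7660, (A,merge)→34170, (C,merge)→41460, (A,nl_idx)→49920 …(+5); best=5660 via (C,hash)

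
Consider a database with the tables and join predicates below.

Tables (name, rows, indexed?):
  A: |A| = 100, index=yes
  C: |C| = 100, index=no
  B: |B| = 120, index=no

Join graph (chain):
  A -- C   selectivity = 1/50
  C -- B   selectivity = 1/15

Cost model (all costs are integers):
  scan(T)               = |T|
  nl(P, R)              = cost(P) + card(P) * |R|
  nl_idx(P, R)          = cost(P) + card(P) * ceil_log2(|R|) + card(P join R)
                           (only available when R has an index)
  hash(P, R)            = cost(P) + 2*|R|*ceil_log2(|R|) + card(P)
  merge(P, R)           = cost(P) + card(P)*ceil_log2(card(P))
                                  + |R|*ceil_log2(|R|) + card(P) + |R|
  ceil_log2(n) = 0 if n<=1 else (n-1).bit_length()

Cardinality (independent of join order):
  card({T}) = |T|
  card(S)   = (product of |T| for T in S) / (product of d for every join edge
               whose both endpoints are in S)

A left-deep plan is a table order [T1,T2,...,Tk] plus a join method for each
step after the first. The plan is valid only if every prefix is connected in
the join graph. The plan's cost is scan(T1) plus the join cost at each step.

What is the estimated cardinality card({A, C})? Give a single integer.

200

Tables in S: A(100), C(100)
Edges inside S: A-C(d=50)
numerator = 100 * 100 = 10000
denominator = 50 = 50
card(S) = 10000 / 50 = 200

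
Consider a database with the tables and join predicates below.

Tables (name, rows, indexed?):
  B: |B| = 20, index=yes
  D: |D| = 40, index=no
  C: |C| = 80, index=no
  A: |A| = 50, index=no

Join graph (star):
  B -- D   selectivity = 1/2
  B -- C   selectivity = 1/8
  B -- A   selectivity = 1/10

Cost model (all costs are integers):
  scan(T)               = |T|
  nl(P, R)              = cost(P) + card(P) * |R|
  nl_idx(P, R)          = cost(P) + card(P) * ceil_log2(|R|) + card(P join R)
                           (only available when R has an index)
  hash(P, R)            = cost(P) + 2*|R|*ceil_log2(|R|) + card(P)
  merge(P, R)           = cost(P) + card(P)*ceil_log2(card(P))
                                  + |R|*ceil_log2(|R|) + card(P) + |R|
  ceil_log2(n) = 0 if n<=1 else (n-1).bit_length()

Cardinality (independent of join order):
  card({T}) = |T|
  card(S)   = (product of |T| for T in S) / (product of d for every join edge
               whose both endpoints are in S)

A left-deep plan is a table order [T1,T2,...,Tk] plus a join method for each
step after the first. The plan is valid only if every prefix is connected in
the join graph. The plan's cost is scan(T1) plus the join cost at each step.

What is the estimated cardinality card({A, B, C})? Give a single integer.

1000

Tables in S: A(50), B(20), C(80)
Edges inside S: B-C(d=8), B-A(d=10)
numerator = 50 * 20 * 80 = 80000
denominator = 8 * 10 = 80
card(S) = 80000 / 80 = 1000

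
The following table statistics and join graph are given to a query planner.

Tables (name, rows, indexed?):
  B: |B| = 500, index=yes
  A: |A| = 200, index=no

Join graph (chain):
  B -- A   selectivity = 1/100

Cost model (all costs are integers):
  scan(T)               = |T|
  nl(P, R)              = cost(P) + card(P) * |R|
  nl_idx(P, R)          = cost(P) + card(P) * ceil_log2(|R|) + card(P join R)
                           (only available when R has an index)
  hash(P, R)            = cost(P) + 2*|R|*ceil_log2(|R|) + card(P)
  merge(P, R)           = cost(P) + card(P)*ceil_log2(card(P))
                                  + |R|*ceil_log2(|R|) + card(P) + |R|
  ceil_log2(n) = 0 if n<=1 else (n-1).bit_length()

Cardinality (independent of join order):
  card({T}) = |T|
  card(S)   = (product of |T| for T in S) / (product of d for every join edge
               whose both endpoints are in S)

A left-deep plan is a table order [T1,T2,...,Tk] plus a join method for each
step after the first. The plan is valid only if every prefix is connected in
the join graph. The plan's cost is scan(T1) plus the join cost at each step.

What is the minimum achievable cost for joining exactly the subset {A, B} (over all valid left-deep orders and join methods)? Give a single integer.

3000

Selinger DP over subsets of {A,B}:
  {B}: scan cost=500, card=500
  {A}: scan cost=200, card=200
  {AB}: card=1000; try (B,nl_idx)→3000, (A,hash)→4200, (B,merge)→7000, (A,merge)→7300, (B,hash)→9400, (B,nl)→100200 …(+1); best=3000 via (B,nl_idx)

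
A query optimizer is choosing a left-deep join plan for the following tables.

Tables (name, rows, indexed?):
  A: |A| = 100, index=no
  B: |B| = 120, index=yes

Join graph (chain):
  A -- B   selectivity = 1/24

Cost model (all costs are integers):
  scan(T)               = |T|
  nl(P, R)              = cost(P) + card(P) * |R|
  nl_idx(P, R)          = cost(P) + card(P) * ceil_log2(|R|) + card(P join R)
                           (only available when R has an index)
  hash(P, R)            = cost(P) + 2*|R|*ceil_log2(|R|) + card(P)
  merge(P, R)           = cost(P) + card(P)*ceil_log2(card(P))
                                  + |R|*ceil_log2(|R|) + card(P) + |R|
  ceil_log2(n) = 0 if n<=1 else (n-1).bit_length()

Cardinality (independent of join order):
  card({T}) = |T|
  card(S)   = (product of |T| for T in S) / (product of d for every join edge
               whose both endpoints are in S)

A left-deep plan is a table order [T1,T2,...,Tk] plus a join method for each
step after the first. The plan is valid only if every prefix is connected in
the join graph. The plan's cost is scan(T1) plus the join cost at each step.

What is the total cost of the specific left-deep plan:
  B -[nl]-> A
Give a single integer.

step 1: scan B: cost=120, card=120
step 2: join A via nl
    card(P join A) = 120*100/(24) = 500
    cost = 120 + 120*100 = 12120

12120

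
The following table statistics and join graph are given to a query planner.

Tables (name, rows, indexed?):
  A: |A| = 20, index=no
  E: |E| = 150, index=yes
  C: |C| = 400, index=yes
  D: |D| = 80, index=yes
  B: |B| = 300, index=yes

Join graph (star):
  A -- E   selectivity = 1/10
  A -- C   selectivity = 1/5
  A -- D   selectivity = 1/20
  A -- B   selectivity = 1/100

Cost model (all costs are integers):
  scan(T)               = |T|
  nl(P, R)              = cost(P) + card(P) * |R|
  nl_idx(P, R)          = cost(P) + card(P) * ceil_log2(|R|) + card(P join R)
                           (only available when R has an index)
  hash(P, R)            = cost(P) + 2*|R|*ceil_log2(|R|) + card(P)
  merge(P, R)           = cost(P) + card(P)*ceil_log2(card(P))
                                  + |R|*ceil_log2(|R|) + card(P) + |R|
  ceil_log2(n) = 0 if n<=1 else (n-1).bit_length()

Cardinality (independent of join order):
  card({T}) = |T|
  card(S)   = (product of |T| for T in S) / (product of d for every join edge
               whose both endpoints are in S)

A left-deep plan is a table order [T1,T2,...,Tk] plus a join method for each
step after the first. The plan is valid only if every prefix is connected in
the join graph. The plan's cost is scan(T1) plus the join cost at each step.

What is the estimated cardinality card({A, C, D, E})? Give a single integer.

96000

Tables in S: A(20), C(400), D(80), E(150)
Edges inside S: A-E(d=10), A-C(d=5), A-D(d=20)
numerator = 20 * 400 * 80 * 150 = 96000000
denominator = 10 * 5 * 20 = 1000
card(S) = 96000000 / 1000 = 96000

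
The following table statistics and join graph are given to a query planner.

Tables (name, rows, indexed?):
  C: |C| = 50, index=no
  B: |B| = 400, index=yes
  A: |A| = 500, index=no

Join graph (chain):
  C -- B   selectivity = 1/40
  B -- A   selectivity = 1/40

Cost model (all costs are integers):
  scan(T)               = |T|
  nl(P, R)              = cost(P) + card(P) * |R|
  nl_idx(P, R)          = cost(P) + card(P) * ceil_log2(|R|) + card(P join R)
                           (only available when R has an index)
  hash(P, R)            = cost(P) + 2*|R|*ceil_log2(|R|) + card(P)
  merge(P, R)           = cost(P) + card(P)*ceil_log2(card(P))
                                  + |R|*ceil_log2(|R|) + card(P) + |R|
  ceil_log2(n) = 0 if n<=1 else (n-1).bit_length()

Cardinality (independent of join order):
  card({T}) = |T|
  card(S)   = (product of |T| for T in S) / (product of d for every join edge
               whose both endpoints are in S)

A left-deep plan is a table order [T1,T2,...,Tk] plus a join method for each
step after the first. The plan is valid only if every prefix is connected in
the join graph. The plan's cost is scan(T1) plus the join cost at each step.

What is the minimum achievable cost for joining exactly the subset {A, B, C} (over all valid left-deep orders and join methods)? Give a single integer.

10500

Selinger DP over subsets of {A,B,C}:
  {C}: scan cost=50, card=50
  {B}: scan cost=400, card=400
  {A}: scan cost=500, card=500
  {BC}: card=500; try (B,nl_idx)→1000, (C,hash)→1400, (B,merge)→4400, (C,merge)→4750, (B,hash)→7300, (B,nl)→20050 …(+1); best=1000 via (B,nl_idx)
  {AB}: card=5000; try (B,hash)→8200, (A,merge)→9400, (B,merge)→9500, (A,hash)→9800, (B,nl_idx)→10000, (A,nl)→200400 …(+1); best=8200 via (B,hash)
  {ABC}: card=6250; try (A,hash)→10500, (A,merge)→11000, (C,hash)→13800, (C,merge)→78550, (A,nl)→251000, (C,nl)→258200; best=10500 via (A,hash)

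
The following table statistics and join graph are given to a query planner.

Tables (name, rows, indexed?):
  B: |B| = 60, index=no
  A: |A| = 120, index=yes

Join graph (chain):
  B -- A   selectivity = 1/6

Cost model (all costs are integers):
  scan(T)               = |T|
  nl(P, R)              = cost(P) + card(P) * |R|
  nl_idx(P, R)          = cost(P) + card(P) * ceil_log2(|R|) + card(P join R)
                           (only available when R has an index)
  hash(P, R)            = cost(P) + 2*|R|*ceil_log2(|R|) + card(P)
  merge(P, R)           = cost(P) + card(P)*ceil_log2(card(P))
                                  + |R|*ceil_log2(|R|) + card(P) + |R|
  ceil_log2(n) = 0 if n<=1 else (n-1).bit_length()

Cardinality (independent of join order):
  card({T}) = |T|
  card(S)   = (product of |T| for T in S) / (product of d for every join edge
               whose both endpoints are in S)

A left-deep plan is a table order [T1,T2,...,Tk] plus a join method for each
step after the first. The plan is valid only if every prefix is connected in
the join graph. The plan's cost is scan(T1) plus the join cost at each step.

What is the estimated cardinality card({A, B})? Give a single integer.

Tables in S: A(120), B(60)
Edges inside S: B-A(d=6)
numerator = 120 * 60 = 7200
denominator = 6 = 6
card(S) = 7200 / 6 = 1200

1200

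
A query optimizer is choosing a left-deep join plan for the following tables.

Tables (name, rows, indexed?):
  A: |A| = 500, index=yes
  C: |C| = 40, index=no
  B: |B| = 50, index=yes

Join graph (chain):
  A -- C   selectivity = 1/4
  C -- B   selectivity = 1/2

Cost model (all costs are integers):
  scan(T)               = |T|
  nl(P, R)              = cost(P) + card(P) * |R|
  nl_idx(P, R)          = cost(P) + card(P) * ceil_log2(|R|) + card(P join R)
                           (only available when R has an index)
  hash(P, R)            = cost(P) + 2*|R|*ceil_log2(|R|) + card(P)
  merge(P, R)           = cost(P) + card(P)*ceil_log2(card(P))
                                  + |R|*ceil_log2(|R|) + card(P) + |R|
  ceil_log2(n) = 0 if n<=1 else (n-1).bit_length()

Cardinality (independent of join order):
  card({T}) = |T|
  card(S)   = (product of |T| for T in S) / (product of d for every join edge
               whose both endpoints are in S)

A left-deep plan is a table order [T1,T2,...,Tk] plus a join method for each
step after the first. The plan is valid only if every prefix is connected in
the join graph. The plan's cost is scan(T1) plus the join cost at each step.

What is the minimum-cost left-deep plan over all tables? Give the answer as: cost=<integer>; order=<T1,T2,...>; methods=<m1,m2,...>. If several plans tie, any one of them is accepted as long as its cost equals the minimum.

cost=7080; order=A,C,B; methods=hash,hash

Selinger DP (subsets sized 1..n):
  {A}: scan cost=500, card=500
  {C}: scan cost=40, card=40
  {B}: scan cost=50, card=50
  {AC}: card=5000; try (C,hash)→1480, (A,merge)→5320, (A,nl_idx)→5400, (C,merge)→5780, (A,hash)→9080, (A,nl)→20040 …(+1); best=1480 via (C,hash)
  {BC}: card=1000; try (C,hash)→580, (B,merge)→670, (C,merge)→680, (B,hash)→680, (B,nl_idx)→1280, (B,nl)→2040 …(+1); best=580 via (C,hash)
  {ABC}: card=125000; try (B,hash)→7080, (A,hash)→10580, (A,merge)→16580, (B,merge)→71830, (A,nl_idx)→134580, (B,nl_idx)→156480 …(+2); best=7080 via (B,hash)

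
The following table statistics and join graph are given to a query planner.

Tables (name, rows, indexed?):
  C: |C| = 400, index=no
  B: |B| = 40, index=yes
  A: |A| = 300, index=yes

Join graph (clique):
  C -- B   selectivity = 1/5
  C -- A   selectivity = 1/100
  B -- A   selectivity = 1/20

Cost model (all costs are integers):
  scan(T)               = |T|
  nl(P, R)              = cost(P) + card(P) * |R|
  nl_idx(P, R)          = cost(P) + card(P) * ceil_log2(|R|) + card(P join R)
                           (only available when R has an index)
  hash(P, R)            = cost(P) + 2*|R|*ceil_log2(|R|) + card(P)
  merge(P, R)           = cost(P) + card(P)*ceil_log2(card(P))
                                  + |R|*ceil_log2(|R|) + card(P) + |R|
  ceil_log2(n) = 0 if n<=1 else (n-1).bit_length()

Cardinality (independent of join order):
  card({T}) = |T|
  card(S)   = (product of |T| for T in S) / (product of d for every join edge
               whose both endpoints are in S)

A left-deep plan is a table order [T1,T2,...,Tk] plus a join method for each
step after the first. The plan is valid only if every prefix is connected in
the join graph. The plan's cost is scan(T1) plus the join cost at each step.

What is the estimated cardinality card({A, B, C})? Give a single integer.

480

Tables in S: A(300), B(40), C(400)
Edges inside S: C-B(d=5), C-A(d=100), B-A(d=20)
numerator = 300 * 40 * 400 = 4800000
denominator = 5 * 100 * 20 = 10000
card(S) = 4800000 / 10000 = 480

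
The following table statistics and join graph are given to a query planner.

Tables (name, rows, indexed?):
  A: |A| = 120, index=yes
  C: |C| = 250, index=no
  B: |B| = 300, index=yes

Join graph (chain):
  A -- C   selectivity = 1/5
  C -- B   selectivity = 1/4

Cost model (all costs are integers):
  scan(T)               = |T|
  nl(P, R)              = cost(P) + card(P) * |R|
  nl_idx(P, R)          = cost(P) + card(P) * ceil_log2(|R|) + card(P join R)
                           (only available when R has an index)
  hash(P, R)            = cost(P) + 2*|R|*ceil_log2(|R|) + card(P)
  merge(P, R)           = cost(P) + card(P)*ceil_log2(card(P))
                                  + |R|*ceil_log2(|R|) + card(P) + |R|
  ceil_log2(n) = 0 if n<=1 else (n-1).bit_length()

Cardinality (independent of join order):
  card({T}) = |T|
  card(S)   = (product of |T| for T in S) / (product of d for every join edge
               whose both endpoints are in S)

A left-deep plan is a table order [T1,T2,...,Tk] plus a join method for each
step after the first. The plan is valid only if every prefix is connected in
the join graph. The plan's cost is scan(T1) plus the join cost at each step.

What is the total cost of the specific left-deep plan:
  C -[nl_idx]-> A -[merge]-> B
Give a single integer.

95000

step 1: scan C: cost=250, card=250
step 2: join A via nl_idx
    card(P join A) = 250*120/(5) = 6000
    cost = 250 + 250*7 + 6000 = 8000
step 3: join B via merge
    card(P join B) = 6000*300/(4) = 450000
    cost = 8000 + 6000*13 + 300*9 + 6000 + 300 = 95000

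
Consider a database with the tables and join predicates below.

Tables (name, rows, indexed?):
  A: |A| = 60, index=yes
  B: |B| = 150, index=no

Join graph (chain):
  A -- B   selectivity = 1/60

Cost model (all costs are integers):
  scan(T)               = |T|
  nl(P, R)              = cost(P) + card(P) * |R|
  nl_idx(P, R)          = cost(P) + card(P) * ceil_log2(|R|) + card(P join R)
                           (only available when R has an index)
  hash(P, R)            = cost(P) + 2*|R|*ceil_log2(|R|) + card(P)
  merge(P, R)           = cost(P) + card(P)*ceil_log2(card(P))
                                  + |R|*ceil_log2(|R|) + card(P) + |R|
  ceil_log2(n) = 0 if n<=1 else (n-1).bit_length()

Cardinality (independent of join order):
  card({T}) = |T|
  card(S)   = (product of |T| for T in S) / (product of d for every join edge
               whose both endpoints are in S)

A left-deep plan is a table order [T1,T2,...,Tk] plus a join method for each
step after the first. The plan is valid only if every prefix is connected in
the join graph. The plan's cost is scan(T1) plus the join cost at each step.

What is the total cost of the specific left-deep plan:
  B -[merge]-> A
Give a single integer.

1920

step 1: scan B: cost=150, card=150
step 2: join A via merge
    card(P join A) = 150*60/(60) = 150
    cost = 150 + 150*8 + 60*6 + 150 + 60 = 1920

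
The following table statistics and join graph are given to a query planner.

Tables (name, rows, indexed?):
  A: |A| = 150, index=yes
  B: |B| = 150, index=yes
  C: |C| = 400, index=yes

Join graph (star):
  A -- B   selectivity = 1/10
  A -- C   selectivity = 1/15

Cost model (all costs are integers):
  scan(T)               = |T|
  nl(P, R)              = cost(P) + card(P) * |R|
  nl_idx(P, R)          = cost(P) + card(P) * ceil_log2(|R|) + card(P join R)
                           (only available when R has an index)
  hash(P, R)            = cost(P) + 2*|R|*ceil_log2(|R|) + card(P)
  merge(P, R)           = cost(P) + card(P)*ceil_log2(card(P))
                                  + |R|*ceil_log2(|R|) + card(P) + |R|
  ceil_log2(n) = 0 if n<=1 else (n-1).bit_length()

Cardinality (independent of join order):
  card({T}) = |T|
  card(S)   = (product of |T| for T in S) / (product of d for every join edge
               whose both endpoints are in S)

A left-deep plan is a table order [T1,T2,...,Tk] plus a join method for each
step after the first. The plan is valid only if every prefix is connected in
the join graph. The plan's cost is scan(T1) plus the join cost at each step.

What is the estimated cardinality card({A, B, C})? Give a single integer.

Tables in S: A(150), B(150), C(400)
Edges inside S: A-B(d=10), A-C(d=15)
numerator = 150 * 150 * 400 = 9000000
denominator = 10 * 15 = 150
card(S) = 9000000 / 150 = 60000

60000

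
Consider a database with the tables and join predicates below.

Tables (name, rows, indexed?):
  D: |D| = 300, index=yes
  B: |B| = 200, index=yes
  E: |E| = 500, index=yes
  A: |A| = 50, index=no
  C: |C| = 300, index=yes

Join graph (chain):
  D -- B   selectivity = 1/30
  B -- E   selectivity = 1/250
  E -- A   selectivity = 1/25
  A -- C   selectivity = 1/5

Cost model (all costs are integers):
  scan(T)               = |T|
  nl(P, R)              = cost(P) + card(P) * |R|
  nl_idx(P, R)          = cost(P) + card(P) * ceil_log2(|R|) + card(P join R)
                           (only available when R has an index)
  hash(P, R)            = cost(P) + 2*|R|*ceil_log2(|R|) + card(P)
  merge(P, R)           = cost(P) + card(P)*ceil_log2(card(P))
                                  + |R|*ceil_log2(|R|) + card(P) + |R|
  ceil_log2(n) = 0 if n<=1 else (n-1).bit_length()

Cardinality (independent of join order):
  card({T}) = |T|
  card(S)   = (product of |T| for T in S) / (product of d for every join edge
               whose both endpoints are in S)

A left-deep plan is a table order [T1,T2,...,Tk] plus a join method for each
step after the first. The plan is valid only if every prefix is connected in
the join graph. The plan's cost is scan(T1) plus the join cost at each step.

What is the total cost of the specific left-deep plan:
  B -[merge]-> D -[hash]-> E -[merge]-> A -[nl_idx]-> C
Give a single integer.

step 1: scan B: cost=200, card=200
step 2: join D via merge
    card(P join D) = 200*300/(30) = 2000
    cost = 200 + 200*8 + 300*9 + 200 + 300 = 5000
step 3: join E via hash
    card(P join E) = 2000*500/(250) = 4000
    cost = 5000 + 2*500*9 + 2000 = 16000
step 4: join A via merge
    card(P join A) = 4000*50/(25) = 8000
    cost = 16000 + 4000*12 + 50*6 + 4000 + 50 = 68350
step 5: join C via nl_idx
    card(P join C) = 8000*300/(5) = 480000
    cost = 68350 + 8000*9 + 480000 = 620350

620350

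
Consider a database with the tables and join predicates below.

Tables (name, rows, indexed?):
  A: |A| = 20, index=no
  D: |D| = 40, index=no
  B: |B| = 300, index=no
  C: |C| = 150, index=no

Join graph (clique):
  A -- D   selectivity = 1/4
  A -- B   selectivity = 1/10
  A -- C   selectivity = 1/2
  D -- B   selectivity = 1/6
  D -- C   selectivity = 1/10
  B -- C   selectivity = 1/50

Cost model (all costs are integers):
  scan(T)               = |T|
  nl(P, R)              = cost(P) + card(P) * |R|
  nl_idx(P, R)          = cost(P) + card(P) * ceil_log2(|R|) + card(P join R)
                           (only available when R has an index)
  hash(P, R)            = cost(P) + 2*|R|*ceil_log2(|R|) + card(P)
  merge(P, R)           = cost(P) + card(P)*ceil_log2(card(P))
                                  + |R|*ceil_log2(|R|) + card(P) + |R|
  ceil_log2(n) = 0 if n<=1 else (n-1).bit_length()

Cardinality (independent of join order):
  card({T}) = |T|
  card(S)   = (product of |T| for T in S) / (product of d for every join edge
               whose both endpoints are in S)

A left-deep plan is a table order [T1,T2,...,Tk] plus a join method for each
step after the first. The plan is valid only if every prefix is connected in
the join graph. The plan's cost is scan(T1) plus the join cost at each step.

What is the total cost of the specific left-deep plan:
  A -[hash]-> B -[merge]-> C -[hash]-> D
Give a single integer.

step 1: scan A: cost=20, card=20
step 2: join B via hash
    card(P join B) = 20*300/(10) = 600
    cost = 20 + 2*300*9 + 20 = 5440
step 3: join C via merge
    card(P join C) = 600*150/(2*50) = 900
    cost = 5440 + 600*10 + 150*8 + 600 + 150 = 13390
step 4: join D via hash
    card(P join D) = 900*40/(4*6*10) = 150
    cost = 13390 + 2*40*6 + 900 = 14770

14770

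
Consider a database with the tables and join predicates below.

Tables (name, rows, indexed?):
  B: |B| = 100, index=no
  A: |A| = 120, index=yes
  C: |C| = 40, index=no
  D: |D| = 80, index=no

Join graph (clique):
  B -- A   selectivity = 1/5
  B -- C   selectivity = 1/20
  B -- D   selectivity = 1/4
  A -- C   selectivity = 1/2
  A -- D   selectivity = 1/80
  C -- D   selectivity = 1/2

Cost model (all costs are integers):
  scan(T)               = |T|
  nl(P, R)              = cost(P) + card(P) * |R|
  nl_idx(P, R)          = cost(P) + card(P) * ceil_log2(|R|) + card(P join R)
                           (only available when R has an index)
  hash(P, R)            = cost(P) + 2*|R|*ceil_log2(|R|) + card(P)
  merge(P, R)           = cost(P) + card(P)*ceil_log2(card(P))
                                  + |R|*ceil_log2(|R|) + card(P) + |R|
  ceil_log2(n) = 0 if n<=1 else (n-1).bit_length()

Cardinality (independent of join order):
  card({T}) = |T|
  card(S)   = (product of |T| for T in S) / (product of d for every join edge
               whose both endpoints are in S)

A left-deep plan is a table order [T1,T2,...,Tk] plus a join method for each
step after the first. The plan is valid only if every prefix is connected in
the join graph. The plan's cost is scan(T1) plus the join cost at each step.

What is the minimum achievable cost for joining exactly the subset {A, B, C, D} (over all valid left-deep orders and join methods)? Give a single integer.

3360

Selinger DP over subsets of {A,B,C,D}:
  {B}: scan cost=100, card=100
  {A}: scan cost=120, card=120
  {C}: scan cost=40, card=40
  {D}: scan cost=80, card=80
  {AB}: card=2400; try (B,hash)→1640, (A,merge)→1860, (B,merge)→1880, (A,hash)→1880, (A,nl_idx)→3200, (A,nl)→12100 …(+1); best=1640 via (B,hash)
  {BC}: card=200; try (C,hash)→680, (B,merge)→1120, (C,merge)→1180, (B,hash)→1480, (B,nl)→4040, (C,nl)→4100; best=680 via (C,hash)
  {BD}: card=2000; try (D,hash)→1320, (B,merge)→1520, (D,merge)→1540, (B,hash)→1560, (B,nl)→8080, (D,nl)→8100; best=1320 via (D,hash)
  {AC}: card=2400; try (C,hash)→720, (A,merge)→1280, (C,merge)→1360, (A,hash)→1760, (A,nl_idx)→2720, (A,nl)→4840 …(+1); best=720 via (C,hash)
  {AD}: card=120; try (A,nl_idx)→760, (D,hash)→1360, (A,merge)→1680, (D,merge)→1720, (A,hash)→1840, (A,nl)→9680 …(+1); best=760 via (A,nl_idx)
  {CD}: card=1600; try (C,hash)→640, (D,merge)→960, (C,merge)→1000, (D,hash)→1200, (D,nl)→3240, (C,nl)→3280; best=640 via (C,hash)
  {ABC}: card=2400; try (A,hash)→2560, (A,merge)→3440, (A,nl_idx)→4480, (C,hash)→4520, (B,hash)→4520, (A,nl)→24680 …(+4); best=2560 via (A,hash)
  {ABD}: card=600; try (B,hash)→2280, (B,merge)→2520, (A,hash)→5000, (D,hash)→5160, (B,nl)→12760, (A,nl_idx)→15920 …(+4); best=2280 via (B,hash)
  {BCD}: card=2000; try (D,hash)→2000, (D,merge)→3120, (B,hash)→3640, (C,hash)→3800, (D,nl)→16680, (B,merge)→20640 …(+3); best=2000 via (D,hash)
  {ACD}: card=1200; try (C,hash)→1360, (C,merge)→2000, (A,hash)→3920, (D,hash)→4240, (C,nl)→5560, (A,nl_idx)→13040 …(+4); best=1360 via (C,hash)
  {ABCD}: card=300; try (C,hash)→3360, (B,hash)→3960, (A,hash)→5680, (D,hash)→6080, (C,merge)→9160, (A,nl_idx)→16300 …(+7); best=3360 via (C,hash)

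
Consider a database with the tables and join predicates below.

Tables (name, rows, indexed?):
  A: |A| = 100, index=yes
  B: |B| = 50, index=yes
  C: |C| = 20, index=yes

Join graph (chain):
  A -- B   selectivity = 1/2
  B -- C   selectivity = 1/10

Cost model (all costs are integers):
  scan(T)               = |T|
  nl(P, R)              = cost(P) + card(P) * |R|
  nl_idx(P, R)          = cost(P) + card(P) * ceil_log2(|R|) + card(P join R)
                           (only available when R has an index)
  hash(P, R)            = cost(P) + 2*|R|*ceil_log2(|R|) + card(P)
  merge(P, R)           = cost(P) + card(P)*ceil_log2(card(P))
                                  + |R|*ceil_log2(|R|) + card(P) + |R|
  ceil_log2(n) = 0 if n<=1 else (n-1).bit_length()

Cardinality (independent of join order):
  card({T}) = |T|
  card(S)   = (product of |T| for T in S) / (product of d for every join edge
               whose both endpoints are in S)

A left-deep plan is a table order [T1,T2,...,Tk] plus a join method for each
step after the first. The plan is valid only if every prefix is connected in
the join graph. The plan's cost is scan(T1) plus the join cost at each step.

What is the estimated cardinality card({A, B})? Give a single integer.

Tables in S: A(100), B(50)
Edges inside S: A-B(d=2)
numerator = 100 * 50 = 5000
denominator = 2 = 2
card(S) = 5000 / 2 = 2500

2500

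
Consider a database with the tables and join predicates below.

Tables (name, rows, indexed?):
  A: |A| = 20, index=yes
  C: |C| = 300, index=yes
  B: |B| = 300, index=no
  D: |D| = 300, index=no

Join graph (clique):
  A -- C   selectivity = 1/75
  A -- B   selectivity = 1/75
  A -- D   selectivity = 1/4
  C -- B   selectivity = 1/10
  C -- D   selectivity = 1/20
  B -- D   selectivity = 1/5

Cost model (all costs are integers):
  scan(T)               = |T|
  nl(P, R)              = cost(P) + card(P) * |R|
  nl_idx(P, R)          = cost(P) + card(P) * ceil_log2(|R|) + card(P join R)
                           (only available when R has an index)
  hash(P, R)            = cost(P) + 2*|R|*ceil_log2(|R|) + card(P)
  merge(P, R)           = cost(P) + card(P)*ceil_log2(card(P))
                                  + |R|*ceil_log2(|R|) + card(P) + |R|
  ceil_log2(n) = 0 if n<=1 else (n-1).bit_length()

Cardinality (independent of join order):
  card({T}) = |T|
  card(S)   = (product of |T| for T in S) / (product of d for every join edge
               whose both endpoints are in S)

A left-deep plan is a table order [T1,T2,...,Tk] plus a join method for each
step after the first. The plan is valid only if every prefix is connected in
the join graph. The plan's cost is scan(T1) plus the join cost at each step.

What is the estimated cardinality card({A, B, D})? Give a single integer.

1200

Tables in S: A(20), B(300), D(300)
Edges inside S: A-B(d=75), A-D(d=4), B-D(d=5)
numerator = 20 * 300 * 300 = 1800000
denominator = 75 * 4 * 5 = 1500
card(S) = 1800000 / 1500 = 1200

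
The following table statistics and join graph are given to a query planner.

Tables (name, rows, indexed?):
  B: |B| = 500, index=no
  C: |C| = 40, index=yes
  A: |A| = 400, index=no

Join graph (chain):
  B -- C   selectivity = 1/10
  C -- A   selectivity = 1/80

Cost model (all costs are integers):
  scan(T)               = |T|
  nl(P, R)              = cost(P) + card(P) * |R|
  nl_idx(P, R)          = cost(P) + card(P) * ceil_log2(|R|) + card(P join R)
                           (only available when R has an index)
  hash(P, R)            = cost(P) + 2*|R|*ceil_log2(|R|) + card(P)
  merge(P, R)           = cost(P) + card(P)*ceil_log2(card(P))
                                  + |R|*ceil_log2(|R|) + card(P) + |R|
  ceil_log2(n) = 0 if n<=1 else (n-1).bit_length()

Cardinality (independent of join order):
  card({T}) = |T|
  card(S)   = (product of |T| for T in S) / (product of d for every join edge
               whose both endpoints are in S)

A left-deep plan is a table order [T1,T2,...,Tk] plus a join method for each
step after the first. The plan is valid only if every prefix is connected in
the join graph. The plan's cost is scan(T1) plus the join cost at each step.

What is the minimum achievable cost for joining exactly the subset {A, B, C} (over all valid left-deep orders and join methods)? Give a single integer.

Selinger DP over subsets of {A,B,C}:
  {B}: scan cost=500, card=500
  {C}: scan cost=40, card=40
  {A}: scan cost=400, card=400
  {BC}: card=2000; try (C,hash)→1480, (B,merge)→5320, (C,nl_idx)→5500, (C,merge)→5780, (B,hash)→9080, (B,nl)→20040 …(+1); best=1480 via (C,hash)
  {AC}: card=200; try (C,hash)→1280, (C,nl_idx)→3000, (A,merge)→4320, (C,merge)→4680, (A,hash)→7280, (A,nl)→16040 …(+1); best=1280 via (C,hash)
  {ABC}: card=10000; try (B,merge)→8080, (B,hash)→10480, (A,hash)→10680, (A,merge)→29480, (B,nl)→101280, (A,nl)→801480; best=8080 via (B,merge)

8080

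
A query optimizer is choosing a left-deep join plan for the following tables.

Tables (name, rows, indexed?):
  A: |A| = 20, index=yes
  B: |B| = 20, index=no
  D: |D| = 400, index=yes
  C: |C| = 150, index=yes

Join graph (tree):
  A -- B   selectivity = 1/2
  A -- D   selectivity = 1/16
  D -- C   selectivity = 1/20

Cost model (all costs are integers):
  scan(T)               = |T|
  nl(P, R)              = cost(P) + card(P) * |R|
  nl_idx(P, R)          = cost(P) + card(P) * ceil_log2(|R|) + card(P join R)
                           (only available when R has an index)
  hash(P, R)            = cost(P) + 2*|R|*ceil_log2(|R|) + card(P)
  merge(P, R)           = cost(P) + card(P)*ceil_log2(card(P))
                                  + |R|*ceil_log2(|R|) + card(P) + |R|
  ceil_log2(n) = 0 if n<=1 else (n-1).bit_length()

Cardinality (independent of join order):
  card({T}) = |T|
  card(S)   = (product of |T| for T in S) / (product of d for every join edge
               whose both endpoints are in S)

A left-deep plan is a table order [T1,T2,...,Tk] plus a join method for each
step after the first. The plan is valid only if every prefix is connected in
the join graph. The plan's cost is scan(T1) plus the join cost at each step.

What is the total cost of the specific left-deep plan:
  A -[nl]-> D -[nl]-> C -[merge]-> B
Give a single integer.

step 1: scan A: cost=20, card=20
step 2: join D via nl
    card(P join D) = 20*400/(16) = 500
    cost = 20 + 20*400 = 8020
step 3: join C via nl
    card(P join C) = 500*150/(20) = 3750
    cost = 8020 + 500*150 = 83020
step 4: join B via merge
    card(P join B) = 3750*20/(2) = 37500
    cost = 83020 + 3750*12 + 20*5 + 3750 + 20 = 131890

131890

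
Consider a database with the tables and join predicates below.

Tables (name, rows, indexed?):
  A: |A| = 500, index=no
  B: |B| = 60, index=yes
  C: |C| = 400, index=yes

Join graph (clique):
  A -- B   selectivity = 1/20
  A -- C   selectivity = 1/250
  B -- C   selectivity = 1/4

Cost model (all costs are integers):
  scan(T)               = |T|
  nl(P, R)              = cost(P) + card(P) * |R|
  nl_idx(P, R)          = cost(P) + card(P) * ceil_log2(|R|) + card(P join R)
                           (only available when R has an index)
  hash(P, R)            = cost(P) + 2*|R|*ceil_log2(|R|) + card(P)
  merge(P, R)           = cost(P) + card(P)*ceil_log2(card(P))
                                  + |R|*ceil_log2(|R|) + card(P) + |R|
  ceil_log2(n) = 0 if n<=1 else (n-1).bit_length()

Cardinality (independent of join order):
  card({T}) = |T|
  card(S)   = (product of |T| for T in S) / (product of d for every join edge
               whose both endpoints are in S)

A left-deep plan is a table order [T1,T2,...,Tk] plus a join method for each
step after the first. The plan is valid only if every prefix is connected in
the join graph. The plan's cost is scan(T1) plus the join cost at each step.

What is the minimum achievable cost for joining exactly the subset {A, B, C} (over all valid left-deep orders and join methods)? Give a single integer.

7320

Selinger DP over subsets of {A,B,C}:
  {A}: scan cost=500, card=500
  {B}: scan cost=60, card=60
  {C}: scan cost=400, card=400
  {AB}: card=1500; try (B,hash)→1720, (B,nl_idx)→5000, (A,merge)→5480, (B,merge)→5920, (A,hash)→9120, (A,nl)→30060 …(+1); best=1720 via (B,hash)
  {AC}: card=800; try (C,nl_idx)→5800, (C,hash)→8200, (A,merge)→9400, (C,merge)→9500, (A,hash)→9800, (A,nl)→200400 …(+1); best=5800 via (C,nl_idx)
  {BC}: card=6000; try (B,hash)→1520, (C,merge)→4480, (B,merge)→4820, (C,nl_idx)→6600, (C,hash)→7320, (B,nl_idx)→8800 …(+2); best=1520 via (B,hash)
  {ABC}: card=600; try (B,hash)→7320, (C,hash)→10420, (B,nl_idx)→11200, (B,merge)→15020, (C,nl_idx)→15820, (A,hash)→16520 …(+5); best=7320 via (B,hash)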